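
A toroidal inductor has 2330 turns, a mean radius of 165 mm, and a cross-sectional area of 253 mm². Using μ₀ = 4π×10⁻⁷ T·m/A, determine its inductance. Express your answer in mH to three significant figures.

L ≈ 1.66 mH

For a thin toroid, L = μ₀N²A/(2πR).
L = (4π×10⁻⁷)(2330)²(2.530×10^-4) / (2π×0.165 m) = 1.6649×10^-3 H.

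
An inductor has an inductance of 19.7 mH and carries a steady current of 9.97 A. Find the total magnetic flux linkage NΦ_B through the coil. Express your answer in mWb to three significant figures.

From L = NΦ_B/I, the flux linkage is NΦ_B = LI.
NΦ_B = (1.970×10^-2 H)(9.97 A) = 0.1964 Wb.

NΦ_B ≈ 196 mWb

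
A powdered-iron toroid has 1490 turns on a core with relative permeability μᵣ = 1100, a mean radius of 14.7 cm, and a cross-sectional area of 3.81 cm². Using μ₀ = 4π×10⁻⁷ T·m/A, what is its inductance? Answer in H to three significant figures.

For a thin toroid, L = μ₀μᵣN²A/(2πR).
L = (4π×10⁻⁷)(1100)(1490)²(3.810×10^-4) / (2π×0.147 m) = 1.266 H.

L ≈ 1.27 H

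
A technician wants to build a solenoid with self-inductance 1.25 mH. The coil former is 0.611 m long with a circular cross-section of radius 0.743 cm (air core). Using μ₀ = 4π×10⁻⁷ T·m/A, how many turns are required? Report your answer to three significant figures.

N ≈ 1870 turns

A = πr² = π(7.430×10^-3 m)² = 1.734×10^-4 m².
From L = μ₀N²A/ℓ, N = √(Lℓ / (μ₀A)).
N = √[(1.250×10^-3)(0.611) / ((4π×10⁻⁷)×1.734×10^-4)] = √(3.504×10^6) ≈ 1872.0.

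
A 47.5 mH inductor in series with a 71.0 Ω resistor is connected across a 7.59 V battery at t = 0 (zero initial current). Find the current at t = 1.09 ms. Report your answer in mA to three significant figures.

I ≈ 85.9 mA

τ = L/R = 4.750×10^-2/71.0 = 6.690×10^-4 s; final current I_∞ = ε/R = 7.59/71.0 = 0.1069 A.
I(t) = I_∞(1 − e^(−t/τ)) with t/τ = 1.629.
I = (0.1069)(1 − e^(−1.629)) = 8.594×10^-2 A.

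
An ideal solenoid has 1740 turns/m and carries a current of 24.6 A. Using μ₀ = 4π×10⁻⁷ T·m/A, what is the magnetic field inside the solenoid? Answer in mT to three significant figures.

B ≈ 53.8 mT

Inside a long solenoid, B = μ₀nI.
B = (4π×10⁻⁷)(1.740×10^3 m⁻¹)(24.6 A) = 5.379×10^-2 T.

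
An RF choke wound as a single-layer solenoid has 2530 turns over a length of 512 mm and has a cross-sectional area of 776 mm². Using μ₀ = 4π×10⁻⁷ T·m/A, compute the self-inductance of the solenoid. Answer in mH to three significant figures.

A = 776 mm² = 7.760×10^-4 m².
For a long solenoid, L = μ₀N²A/ℓ.
L = (4π×10⁻⁷)(2530)²(7.760×10^-4)/(0.512 m) = 1.219×10^-2 H.

L ≈ 12.2 mH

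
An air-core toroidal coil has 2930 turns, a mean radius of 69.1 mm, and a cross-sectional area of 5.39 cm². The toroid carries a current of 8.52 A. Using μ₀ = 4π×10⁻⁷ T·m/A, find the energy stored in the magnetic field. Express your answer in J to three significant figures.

U ≈ 0.486 J

L = μ₀N²A/(2πR) = (4π×10⁻⁷)(2930)²(5.390×10^-4)/(2π×6.910×10^-2) = 1.339×10^-2 H.
U = ½LI² = ½(1.339×10^-2)(8.52)² = 0.4861 J.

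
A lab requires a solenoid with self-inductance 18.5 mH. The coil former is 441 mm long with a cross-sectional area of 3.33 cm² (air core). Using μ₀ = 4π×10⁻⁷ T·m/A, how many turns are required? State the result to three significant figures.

A = 3.33 cm² = 3.330×10^-4 m².
From L = μ₀N²A/ℓ, N = √(Lℓ / (μ₀A)).
N = √[(1.850×10^-2)(0.441) / ((4π×10⁻⁷)×3.330×10^-4)] = √(1.950×10^7) ≈ 4415.5.

N ≈ 4420 turns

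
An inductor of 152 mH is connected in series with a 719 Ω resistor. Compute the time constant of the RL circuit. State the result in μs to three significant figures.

τ ≈ 211 μs

τ = L/R = (0.152 H)/(719 Ω) = 2.114×10^-4 s.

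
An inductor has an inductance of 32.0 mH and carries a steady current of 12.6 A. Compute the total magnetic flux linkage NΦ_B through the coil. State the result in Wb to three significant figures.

From L = NΦ_B/I, the flux linkage is NΦ_B = LI.
NΦ_B = (3.200×10^-2 H)(12.6 A) = 0.4032 Wb.

NΦ_B ≈ 0.403 Wb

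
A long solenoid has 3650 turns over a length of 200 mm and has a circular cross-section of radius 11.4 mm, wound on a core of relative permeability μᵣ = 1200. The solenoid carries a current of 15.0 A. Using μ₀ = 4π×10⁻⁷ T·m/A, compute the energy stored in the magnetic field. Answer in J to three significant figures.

A = πr² = π(1.140×10^-2 m)² = 4.083×10^-4 m².
L = μ₀μᵣN²A/ℓ = (4π×10⁻⁷)(1200)(3650)²(4.083×10^-4)/(0.2) = 41.01 H.
U = ½LI² = ½(41.01)(15.0)² = 4.614×10^3 J.

U ≈ 4610 J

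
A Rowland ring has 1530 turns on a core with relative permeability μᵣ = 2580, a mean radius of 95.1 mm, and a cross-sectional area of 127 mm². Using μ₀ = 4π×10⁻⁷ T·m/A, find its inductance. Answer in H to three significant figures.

For a thin toroid, L = μ₀μᵣN²A/(2πR).
L = (4π×10⁻⁷)(2580)(1530)²(1.270×10^-4) / (2π×9.510×10^-2 m) = 1.613 H.

L ≈ 1.61 H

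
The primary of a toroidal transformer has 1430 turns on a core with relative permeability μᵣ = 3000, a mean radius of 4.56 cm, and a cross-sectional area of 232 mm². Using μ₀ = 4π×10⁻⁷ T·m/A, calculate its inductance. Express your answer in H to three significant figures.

L ≈ 6.24 H

For a thin toroid, L = μ₀μᵣN²A/(2πR).
L = (4π×10⁻⁷)(3000)(1430)²(2.320×10^-4) / (2π×4.560×10^-2 m) = 6.242 H.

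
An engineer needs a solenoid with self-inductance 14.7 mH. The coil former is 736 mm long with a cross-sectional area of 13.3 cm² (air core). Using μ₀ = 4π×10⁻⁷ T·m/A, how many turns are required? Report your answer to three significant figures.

N ≈ 2540 turns

A = 13.3 cm² = 1.330×10^-3 m².
From L = μ₀N²A/ℓ, N = √(Lℓ / (μ₀A)).
N = √[(1.470×10^-2)(0.736) / ((4π×10⁻⁷)×1.330×10^-3)] = √(6.473×10^6) ≈ 2544.3.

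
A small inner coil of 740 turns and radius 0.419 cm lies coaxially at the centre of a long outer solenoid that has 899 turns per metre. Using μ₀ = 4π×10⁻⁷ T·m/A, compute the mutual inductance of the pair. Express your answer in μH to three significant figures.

The outer solenoid produces a uniform field B₁ = μ₀n₁I₁ across the inner coil,
so the flux linkage is N₂Φ = N₂B₁A₂ = μ₀n₁N₂A₂·I₁, giving M = μ₀n₁N₂A₂.
A₂ = πr² = π(4.190×10^-3 m)² = 5.515×10^-5 m².
M = (4π×10⁻⁷)(899)(740)(5.515×10^-5) = 4.611×10^-5 H.

M ≈ 46.1 μH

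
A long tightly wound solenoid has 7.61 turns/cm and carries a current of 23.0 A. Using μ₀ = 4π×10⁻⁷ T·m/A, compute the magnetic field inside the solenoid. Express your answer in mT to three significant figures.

B ≈ 22.0 mT

Inside a long solenoid, B = μ₀nI.
B = (4π×10⁻⁷)(761 m⁻¹)(23.0 A) = 2.199×10^-2 T.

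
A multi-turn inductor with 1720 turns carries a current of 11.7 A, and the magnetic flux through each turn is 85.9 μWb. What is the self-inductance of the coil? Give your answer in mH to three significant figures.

Self-inductance is defined by L = NΦ_B/I (flux linkage over current).
L = (1720)(8.590×10^-5 Wb)/(11.7 A) = 1.263×10^-2 H.

L ≈ 12.6 mH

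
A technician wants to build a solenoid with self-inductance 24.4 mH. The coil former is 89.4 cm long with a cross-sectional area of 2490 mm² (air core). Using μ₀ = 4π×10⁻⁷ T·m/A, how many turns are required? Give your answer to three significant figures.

N ≈ 2640 turns

A = 2490 mm² = 2.490×10^-3 m².
From L = μ₀N²A/ℓ, N = √(Lℓ / (μ₀A)).
N = √[(2.440×10^-2)(0.894) / ((4π×10⁻⁷)×2.490×10^-3)] = √(6.971×10^6) ≈ 2640.3.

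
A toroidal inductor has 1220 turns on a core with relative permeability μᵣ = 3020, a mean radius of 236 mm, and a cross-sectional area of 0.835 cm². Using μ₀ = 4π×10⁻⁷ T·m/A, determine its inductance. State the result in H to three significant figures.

For a thin toroid, L = μ₀μᵣN²A/(2πR).
L = (4π×10⁻⁷)(3020)(1220)²(8.350×10^-5) / (2π×0.236 m) = 0.3181 H.

L ≈ 0.318 H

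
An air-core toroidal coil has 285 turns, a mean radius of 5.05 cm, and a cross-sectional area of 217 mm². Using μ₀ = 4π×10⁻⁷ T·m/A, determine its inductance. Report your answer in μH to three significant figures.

L ≈ 69.8 μH

For a thin toroid, L = μ₀N²A/(2πR).
L = (4π×10⁻⁷)(285)²(2.170×10^-4) / (2π×5.050×10^-2 m) = 6.981×10^-5 H.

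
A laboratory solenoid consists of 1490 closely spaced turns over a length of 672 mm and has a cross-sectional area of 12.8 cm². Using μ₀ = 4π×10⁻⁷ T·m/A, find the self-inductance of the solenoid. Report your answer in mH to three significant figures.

A = 12.8 cm² = 1.280×10^-3 m².
For a long solenoid, L = μ₀N²A/ℓ.
L = (4π×10⁻⁷)(1490)²(1.280×10^-3)/(0.672 m) = 5.314×10^-3 H.

L ≈ 5.31 mH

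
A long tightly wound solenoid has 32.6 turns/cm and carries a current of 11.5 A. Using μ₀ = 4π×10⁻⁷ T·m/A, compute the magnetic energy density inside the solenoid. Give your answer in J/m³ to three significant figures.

u ≈ 883 J/m³

B = μ₀nI = (4π×10⁻⁷)(3.260×10^3)(11.5) = 4.711×10^-2 T.
u = B²/(2μ₀) = (4.711×10^-2)²/(2×4π×10⁻⁷) = 883.1 J/m³.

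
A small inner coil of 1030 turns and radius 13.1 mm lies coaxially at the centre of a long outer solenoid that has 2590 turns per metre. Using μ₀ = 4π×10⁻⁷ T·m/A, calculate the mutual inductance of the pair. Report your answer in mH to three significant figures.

The outer solenoid produces a uniform field B₁ = μ₀n₁I₁ across the inner coil,
so the flux linkage is N₂Φ = N₂B₁A₂ = μ₀n₁N₂A₂·I₁, giving M = μ₀n₁N₂A₂.
A₂ = πr² = π(1.310×10^-2 m)² = 5.391×10^-4 m².
M = (4π×10⁻⁷)(2590)(1030)(5.391×10^-4) = 1.807×10^-3 H.

M ≈ 1.81 mH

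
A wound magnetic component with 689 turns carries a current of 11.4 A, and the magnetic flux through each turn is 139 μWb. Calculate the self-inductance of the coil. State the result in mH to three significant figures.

L ≈ 8.40 mH

Self-inductance is defined by L = NΦ_B/I (flux linkage over current).
L = (689)(1.390×10^-4 Wb)/(11.4 A) = 8.401×10^-3 H.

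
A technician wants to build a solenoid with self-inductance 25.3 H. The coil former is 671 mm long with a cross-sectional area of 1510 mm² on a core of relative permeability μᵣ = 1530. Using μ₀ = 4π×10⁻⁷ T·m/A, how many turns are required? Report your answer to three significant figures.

A = 1510 mm² = 1.510×10^-3 m².
From L = μ₀μᵣN²A/ℓ, N = √(Lℓ / (μ₀μᵣA)).
N = √[(25.3)(0.671) / ((4π×10⁻⁷)(1530)×1.510×10^-3)] = √(5.847×10^6) ≈ 2418.1.

N ≈ 2420 turns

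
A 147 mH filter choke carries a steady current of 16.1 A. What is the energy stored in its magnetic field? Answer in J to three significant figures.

Stored magnetic energy: U = ½LI².
U = ½(0.147 H)(16.1 A)² = 19.05 J.

U ≈ 19.1 J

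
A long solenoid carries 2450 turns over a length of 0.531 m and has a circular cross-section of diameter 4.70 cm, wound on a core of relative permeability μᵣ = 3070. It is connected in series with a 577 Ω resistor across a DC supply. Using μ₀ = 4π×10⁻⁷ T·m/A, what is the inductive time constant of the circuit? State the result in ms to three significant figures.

A = π(d/2)² = π(2.350×10^-2 m)² = 1.7349×10^-3 m².
L = μ₀μᵣN²A/ℓ = (4π×10⁻⁷)(3070)(2450)²(1.7349×10^-3)/(0.531) = 75.66 H.
τ = L/R = (75.66)/(577) = 0.1311 s.

τ ≈ 131 ms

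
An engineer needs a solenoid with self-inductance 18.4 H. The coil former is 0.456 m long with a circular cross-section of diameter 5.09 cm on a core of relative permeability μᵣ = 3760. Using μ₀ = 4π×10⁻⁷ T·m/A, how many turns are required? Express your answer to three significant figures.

A = π(d/2)² = π(2.545×10^-2 m)² = 2.0348×10^-3 m².
From L = μ₀μᵣN²A/ℓ, N = √(Lℓ / (μ₀μᵣA)).
N = √[(18.4)(0.456) / ((4π×10⁻⁷)(3760)×2.0348×10^-3)] = √(8.727×10^5) ≈ 934.2.

N ≈ 934 turns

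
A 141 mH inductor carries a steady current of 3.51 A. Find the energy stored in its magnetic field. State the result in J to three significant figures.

Stored magnetic energy: U = ½LI².
U = ½(0.141 H)(3.51 A)² = 0.8686 J.

U ≈ 0.869 J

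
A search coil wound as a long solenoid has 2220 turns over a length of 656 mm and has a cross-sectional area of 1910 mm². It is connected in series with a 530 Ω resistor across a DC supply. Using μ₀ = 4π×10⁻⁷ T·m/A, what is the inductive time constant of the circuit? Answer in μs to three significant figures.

A = 1910 mm² = 1.910×10^-3 m².
L = μ₀N²A/ℓ = (4π×10⁻⁷)(2220)²(1.910×10^-3)/(0.656) = 1.803×10^-2 H.
τ = L/R = (1.803×10^-2)/(530) = 3.402×10^-5 s.

τ ≈ 34.0 μs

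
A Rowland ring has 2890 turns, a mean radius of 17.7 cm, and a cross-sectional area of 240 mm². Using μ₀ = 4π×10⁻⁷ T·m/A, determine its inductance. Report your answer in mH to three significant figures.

For a thin toroid, L = μ₀N²A/(2πR).
L = (4π×10⁻⁷)(2890)²(2.400×10^-4) / (2π×0.177 m) = 2.26498×10^-3 H.

L ≈ 2.26 mH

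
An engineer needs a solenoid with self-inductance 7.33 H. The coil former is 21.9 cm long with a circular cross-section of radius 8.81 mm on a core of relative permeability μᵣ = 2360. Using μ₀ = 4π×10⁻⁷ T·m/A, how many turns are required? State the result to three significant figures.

N ≈ 1490 turns

A = πr² = π(8.810×10^-3 m)² = 2.438×10^-4 m².
From L = μ₀μᵣN²A/ℓ, N = √(Lℓ / (μ₀μᵣA)).
N = √[(7.33)(0.219) / ((4π×10⁻⁷)(2360)×2.438×10^-4)] = √(2.220×10^6) ≈ 1489.9.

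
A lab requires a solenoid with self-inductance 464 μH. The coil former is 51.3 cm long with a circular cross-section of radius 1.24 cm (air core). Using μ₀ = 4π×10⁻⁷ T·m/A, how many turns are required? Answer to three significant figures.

N ≈ 626 turns

A = πr² = π(1.240×10^-2 m)² = 4.831×10^-4 m².
From L = μ₀N²A/ℓ, N = √(Lℓ / (μ₀A)).
N = √[(4.640×10^-4)(0.513) / ((4π×10⁻⁷)×4.831×10^-4)] = √(3.921×10^5) ≈ 626.2.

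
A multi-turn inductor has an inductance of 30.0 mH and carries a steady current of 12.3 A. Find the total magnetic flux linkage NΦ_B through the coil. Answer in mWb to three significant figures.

From L = NΦ_B/I, the flux linkage is NΦ_B = LI.
NΦ_B = (3.000×10^-2 H)(12.3 A) = 0.369 Wb.

NΦ_B ≈ 369 mWb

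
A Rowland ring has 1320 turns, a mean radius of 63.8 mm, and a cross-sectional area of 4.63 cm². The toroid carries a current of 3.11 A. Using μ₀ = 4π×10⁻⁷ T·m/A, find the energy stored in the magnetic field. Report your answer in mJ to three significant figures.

L = μ₀N²A/(2πR) = (4π×10⁻⁷)(1320)²(4.630×10^-4)/(2π×6.380×10^-2) = 2.529×10^-3 H.
U = ½LI² = ½(2.529×10^-3)(3.11)² = 1.223×10^-2 J.

U ≈ 12.2 mJ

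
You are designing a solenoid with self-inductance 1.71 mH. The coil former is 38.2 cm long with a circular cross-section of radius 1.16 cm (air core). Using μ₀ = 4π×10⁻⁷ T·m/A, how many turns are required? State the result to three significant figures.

N ≈ 1110 turns

A = πr² = π(1.160×10^-2 m)² = 4.227×10^-4 m².
From L = μ₀N²A/ℓ, N = √(Lℓ / (μ₀A)).
N = √[(1.710×10^-3)(0.382) / ((4π×10⁻⁷)×4.227×10^-4)] = √(1.230×10^6) ≈ 1108.9.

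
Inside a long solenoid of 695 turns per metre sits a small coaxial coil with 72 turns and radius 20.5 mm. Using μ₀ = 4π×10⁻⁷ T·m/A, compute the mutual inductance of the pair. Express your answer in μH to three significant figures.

The outer solenoid produces a uniform field B₁ = μ₀n₁I₁ across the inner coil,
so the flux linkage is N₂Φ = N₂B₁A₂ = μ₀n₁N₂A₂·I₁, giving M = μ₀n₁N₂A₂.
A₂ = πr² = π(2.050×10^-2 m)² = 1.320×10^-3 m².
M = (4π×10⁻⁷)(695)(72)(1.320×10^-3) = 8.302×10^-5 H.

M ≈ 83.0 μH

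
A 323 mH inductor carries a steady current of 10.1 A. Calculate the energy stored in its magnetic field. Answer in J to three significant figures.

Stored magnetic energy: U = ½LI².
U = ½(0.323 H)(10.1 A)² = 16.47 J.

U ≈ 16.5 J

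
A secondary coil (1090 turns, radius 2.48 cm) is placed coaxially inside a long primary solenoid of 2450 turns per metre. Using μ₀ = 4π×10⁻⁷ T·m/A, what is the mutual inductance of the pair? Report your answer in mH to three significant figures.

M ≈ 6.48 mH

The outer solenoid produces a uniform field B₁ = μ₀n₁I₁ across the inner coil,
so the flux linkage is N₂Φ = N₂B₁A₂ = μ₀n₁N₂A₂·I₁, giving M = μ₀n₁N₂A₂.
A₂ = πr² = π(2.480×10^-2 m)² = 1.932×10^-3 m².
M = (4π×10⁻⁷)(2450)(1090)(1.932×10^-3) = 6.484×10^-3 H.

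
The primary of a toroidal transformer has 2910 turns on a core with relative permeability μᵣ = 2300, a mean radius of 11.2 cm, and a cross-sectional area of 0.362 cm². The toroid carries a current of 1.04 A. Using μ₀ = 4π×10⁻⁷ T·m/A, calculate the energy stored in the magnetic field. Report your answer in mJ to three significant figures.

U ≈ 681 mJ

L = μ₀μᵣN²A/(2πR) = (4π×10⁻⁷)(2300)(2910)²(3.620×10^-5)/(2π×0.112) = 1.259 H.
U = ½LI² = ½(1.259)(1.04)² = 0.6809 J.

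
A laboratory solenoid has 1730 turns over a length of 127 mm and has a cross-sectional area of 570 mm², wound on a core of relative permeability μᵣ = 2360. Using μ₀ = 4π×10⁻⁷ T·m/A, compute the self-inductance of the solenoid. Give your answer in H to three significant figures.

L ≈ 39.8 H

A = 570 mm² = 5.700×10^-4 m².
For a long solenoid, L = μ₀μᵣN²A/ℓ.
L = (4π×10⁻⁷)(2360)(1730)²(5.700×10^-4)/(0.127 m) = 39.84 H.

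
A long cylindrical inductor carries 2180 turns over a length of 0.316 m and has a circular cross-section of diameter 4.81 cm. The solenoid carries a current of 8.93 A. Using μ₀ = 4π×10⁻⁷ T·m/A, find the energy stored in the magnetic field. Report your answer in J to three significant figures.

A = π(d/2)² = π(2.405×10^-2 m)² = 1.817×10^-3 m².
L = μ₀N²A/ℓ = (4π×10⁻⁷)(2180)²(1.817×10^-3)/(0.316) = 3.434×10^-2 H.
U = ½LI² = ½(3.434×10^-2)(8.93)² = 1.369 J.

U ≈ 1.37 J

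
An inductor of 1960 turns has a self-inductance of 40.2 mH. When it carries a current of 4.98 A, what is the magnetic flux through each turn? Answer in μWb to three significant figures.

From L = NΦ_B/I, the flux per turn is Φ_B = LI/N.
Φ_B = (4.020×10^-2 H)(4.98 A)/1960 = 1.021×10^-4 Wb.

Φ_B ≈ 102 μWb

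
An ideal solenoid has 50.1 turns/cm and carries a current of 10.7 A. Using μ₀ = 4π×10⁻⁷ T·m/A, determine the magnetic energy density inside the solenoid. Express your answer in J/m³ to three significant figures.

u ≈ 1810 J/m³

B = μ₀nI = (4π×10⁻⁷)(5.010×10^3)(10.7) = 6.736×10^-2 T.
u = B²/(2μ₀) = (6.736×10^-2)²/(2×4π×10⁻⁷) = 1.806×10^3 J/m³.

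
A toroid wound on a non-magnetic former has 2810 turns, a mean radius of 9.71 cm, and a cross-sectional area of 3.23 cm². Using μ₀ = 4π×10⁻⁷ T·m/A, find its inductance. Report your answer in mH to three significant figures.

For a thin toroid, L = μ₀N²A/(2πR).
L = (4π×10⁻⁷)(2810)²(3.230×10^-4) / (2π×9.710×10^-2 m) = 5.253×10^-3 H.

L ≈ 5.25 mH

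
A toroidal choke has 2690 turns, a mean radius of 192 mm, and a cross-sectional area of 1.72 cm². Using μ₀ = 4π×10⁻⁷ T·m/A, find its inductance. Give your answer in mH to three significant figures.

L ≈ 1.30 mH

For a thin toroid, L = μ₀N²A/(2πR).
L = (4π×10⁻⁷)(2690)²(1.720×10^-4) / (2π×0.192 m) = 1.296×10^-3 H.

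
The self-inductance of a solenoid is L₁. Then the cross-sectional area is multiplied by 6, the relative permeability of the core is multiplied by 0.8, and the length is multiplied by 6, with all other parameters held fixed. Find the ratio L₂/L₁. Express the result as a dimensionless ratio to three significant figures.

L₂/L₁ = 0.800

For a solenoid, L ∝ μᵣN²A/ℓ.
L₂/L₁ = (6) × (0.8) × (6)^-1 = 0.800.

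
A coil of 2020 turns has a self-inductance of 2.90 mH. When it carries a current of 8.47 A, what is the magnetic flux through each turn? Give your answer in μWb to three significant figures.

From L = NΦ_B/I, the flux per turn is Φ_B = LI/N.
Φ_B = (2.900×10^-3 H)(8.47 A)/2020 = 1.216×10^-5 Wb.

Φ_B ≈ 12.2 μWb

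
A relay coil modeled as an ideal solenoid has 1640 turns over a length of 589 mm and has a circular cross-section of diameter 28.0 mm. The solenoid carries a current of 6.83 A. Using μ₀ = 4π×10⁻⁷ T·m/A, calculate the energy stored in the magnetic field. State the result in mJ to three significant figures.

A = π(d/2)² = π(1.400×10^-2 m)² = 6.158×10^-4 m².
L = μ₀N²A/ℓ = (4π×10⁻⁷)(1640)²(6.158×10^-4)/(0.589) = 3.533×10^-3 H.
U = ½LI² = ½(3.533×10^-3)(6.83)² = 8.241×10^-2 J.

U ≈ 82.4 mJ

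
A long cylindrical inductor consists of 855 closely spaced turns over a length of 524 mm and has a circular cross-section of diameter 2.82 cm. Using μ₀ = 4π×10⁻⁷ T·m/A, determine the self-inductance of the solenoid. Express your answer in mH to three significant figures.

L ≈ 1.09 mH

A = π(d/2)² = π(1.410×10^-2 m)² = 6.246×10^-4 m².
For a long solenoid, L = μ₀N²A/ℓ.
L = (4π×10⁻⁷)(855)²(6.246×10^-4)/(0.524 m) = 1.09496×10^-3 H.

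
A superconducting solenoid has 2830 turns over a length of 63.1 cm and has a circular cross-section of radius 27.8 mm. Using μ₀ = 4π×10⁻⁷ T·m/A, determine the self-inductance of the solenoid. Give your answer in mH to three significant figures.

L ≈ 38.7 mH

A = πr² = π(2.780×10^-2 m)² = 2.428×10^-3 m².
For a long solenoid, L = μ₀N²A/ℓ.
L = (4π×10⁻⁷)(2830)²(2.428×10^-3)/(0.631 m) = 3.873×10^-2 H.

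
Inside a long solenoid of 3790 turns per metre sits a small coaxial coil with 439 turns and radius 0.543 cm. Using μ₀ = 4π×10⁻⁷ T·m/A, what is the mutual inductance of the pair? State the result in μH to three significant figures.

M ≈ 194 μH

The outer solenoid produces a uniform field B₁ = μ₀n₁I₁ across the inner coil,
so the flux linkage is N₂Φ = N₂B₁A₂ = μ₀n₁N₂A₂·I₁, giving M = μ₀n₁N₂A₂.
A₂ = πr² = π(5.430×10^-3 m)² = 9.263×10^-5 m².
M = (4π×10⁻⁷)(3790)(439)(9.263×10^-5) = 1.937×10^-4 H.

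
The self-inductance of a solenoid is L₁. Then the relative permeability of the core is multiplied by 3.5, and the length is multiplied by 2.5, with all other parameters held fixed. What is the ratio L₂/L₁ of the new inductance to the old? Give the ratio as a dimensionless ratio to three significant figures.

For a solenoid, L ∝ μᵣN²A/ℓ.
L₂/L₁ = (3.5) × (2.5)^-1 = 1.40.

L₂/L₁ = 1.40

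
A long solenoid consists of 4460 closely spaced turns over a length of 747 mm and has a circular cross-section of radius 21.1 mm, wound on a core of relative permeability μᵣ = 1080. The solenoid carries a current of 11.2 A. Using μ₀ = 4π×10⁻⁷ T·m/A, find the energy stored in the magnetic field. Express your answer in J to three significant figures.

A = πr² = π(2.110×10^-2 m)² = 1.399×10^-3 m².
L = μ₀μᵣN²A/ℓ = (4π×10⁻⁷)(1080)(4460)²(1.399×10^-3)/(0.747) = 50.547 H.
U = ½LI² = ½(50.547)(11.2)² = 3.170×10^3 J.

U ≈ 3170 J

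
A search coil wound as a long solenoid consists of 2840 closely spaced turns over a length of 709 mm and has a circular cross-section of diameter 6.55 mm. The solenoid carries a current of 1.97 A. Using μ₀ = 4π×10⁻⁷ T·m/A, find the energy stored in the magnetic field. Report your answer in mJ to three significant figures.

A = π(d/2)² = π(3.275×10^-3 m)² = 3.370×10^-5 m².
L = μ₀N²A/ℓ = (4π×10⁻⁷)(2840)²(3.370×10^-5)/(0.709) = 4.817×10^-4 H.
U = ½LI² = ½(4.817×10^-4)(1.97)² = 9.347×10^-4 J.

U ≈ 0.935 mJ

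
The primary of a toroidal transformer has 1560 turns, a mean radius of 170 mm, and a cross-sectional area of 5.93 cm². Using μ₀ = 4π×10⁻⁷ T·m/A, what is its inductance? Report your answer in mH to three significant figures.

For a thin toroid, L = μ₀N²A/(2πR).
L = (4π×10⁻⁷)(1560)²(5.930×10^-4) / (2π×0.17 m) = 1.698×10^-3 H.

L ≈ 1.70 mH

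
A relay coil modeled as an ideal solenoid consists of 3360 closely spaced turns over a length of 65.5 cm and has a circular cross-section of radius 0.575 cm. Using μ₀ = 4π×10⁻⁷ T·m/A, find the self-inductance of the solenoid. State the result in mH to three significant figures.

L ≈ 2.25 mH

A = πr² = π(5.750×10^-3 m)² = 1.039×10^-4 m².
For a long solenoid, L = μ₀N²A/ℓ.
L = (4π×10⁻⁷)(3360)²(1.039×10^-4)/(0.655 m) = 2.250×10^-3 H.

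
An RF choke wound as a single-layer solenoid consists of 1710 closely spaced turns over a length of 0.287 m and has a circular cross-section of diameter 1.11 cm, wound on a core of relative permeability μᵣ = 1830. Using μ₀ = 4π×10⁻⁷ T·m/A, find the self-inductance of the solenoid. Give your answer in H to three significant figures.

A = π(d/2)² = π(5.550×10^-3 m)² = 9.677×10^-5 m².
For a long solenoid, L = μ₀μᵣN²A/ℓ.
L = (4π×10⁻⁷)(1830)(1710)²(9.677×10^-5)/(0.287 m) = 2.267 H.

L ≈ 2.27 H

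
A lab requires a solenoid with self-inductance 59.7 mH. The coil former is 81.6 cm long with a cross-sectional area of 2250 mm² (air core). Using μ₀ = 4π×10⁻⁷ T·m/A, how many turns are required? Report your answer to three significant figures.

N ≈ 4150 turns

A = 2250 mm² = 2.250×10^-3 m².
From L = μ₀N²A/ℓ, N = √(Lℓ / (μ₀A)).
N = √[(5.970×10^-2)(0.816) / ((4π×10⁻⁷)×2.250×10^-3)] = √(1.723×10^7) ≈ 4150.8.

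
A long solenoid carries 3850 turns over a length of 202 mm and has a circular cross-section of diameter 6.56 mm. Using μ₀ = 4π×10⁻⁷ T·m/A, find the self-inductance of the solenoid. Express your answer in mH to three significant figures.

L ≈ 3.12 mH

A = π(d/2)² = π(3.280×10^-3 m)² = 3.380×10^-5 m².
For a long solenoid, L = μ₀N²A/ℓ.
L = (4π×10⁻⁷)(3850)²(3.380×10^-5)/(0.202 m) = 3.117×10^-3 H.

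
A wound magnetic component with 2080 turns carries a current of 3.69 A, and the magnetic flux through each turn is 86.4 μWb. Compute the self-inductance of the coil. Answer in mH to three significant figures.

L ≈ 48.7 mH

Self-inductance is defined by L = NΦ_B/I (flux linkage over current).
L = (2080)(8.640×10^-5 Wb)/(3.69 A) = 4.870×10^-2 H.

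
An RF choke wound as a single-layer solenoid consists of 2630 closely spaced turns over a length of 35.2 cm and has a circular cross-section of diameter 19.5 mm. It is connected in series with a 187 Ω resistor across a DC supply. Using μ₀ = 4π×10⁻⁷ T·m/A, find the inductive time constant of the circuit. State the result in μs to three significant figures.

τ ≈ 39.4 μs

A = π(d/2)² = π(9.750×10^-3 m)² = 2.986×10^-4 m².
L = μ₀N²A/ℓ = (4π×10⁻⁷)(2630)²(2.986×10^-4)/(0.352) = 7.3746×10^-3 H.
τ = L/R = (7.3746×10^-3)/(187) = 3.944×10^-5 s.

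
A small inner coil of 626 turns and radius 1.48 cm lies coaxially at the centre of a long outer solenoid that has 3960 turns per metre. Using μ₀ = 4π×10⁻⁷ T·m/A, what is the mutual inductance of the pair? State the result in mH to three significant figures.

The outer solenoid produces a uniform field B₁ = μ₀n₁I₁ across the inner coil,
so the flux linkage is N₂Φ = N₂B₁A₂ = μ₀n₁N₂A₂·I₁, giving M = μ₀n₁N₂A₂.
A₂ = πr² = π(1.480×10^-2 m)² = 6.881×10^-4 m².
M = (4π×10⁻⁷)(3960)(626)(6.881×10^-4) = 2.144×10^-3 H.

M ≈ 2.14 mH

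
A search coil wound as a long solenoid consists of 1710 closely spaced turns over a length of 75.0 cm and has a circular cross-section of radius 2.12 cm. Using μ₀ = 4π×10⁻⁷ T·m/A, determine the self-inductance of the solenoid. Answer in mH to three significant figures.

L ≈ 6.92 mH

A = πr² = π(2.120×10^-2 m)² = 1.412×10^-3 m².
For a long solenoid, L = μ₀N²A/ℓ.
L = (4π×10⁻⁷)(1710)²(1.412×10^-3)/(0.75 m) = 6.918×10^-3 H.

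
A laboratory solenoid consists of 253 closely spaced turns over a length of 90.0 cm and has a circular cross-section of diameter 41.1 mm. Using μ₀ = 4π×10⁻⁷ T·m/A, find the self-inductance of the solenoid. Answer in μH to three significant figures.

L ≈ 119 μH

A = π(d/2)² = π(2.055×10^-2 m)² = 1.327×10^-3 m².
For a long solenoid, L = μ₀N²A/ℓ.
L = (4π×10⁻⁷)(253)²(1.327×10^-3)/(0.9 m) = 1.186×10^-4 H.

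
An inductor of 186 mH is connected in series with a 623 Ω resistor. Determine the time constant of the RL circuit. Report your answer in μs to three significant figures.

τ ≈ 299 μs

τ = L/R = (0.186 H)/(623 Ω) = 2.986×10^-4 s.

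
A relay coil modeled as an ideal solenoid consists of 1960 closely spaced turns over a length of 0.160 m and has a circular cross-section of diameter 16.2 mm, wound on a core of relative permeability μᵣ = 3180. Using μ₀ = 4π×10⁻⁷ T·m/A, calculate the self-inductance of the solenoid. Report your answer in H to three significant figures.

A = π(d/2)² = π(8.100×10^-3 m)² = 2.061×10^-4 m².
For a long solenoid, L = μ₀μᵣN²A/ℓ.
L = (4π×10⁻⁷)(3180)(1960)²(2.061×10^-4)/(0.16 m) = 19.78 H.

L ≈ 19.8 H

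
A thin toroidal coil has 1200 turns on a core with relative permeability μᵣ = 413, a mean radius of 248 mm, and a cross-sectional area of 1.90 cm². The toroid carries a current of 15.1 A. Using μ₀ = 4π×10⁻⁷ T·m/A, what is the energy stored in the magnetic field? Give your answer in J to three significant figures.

L = μ₀μᵣN²A/(2πR) = (4π×10⁻⁷)(413)(1200)²(1.900×10^-4)/(2π×0.248) = 9.113×10^-2 H.
U = ½LI² = ½(9.113×10^-2)(15.1)² = 10.39 J.

U ≈ 10.4 J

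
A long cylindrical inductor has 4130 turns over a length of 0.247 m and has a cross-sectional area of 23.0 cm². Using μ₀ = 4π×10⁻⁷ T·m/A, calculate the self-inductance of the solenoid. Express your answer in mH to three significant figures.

L ≈ 200 mH

A = 23.0 cm² = 2.300×10^-3 m².
For a long solenoid, L = μ₀N²A/ℓ.
L = (4π×10⁻⁷)(4130)²(2.300×10^-3)/(0.247 m) = 0.1996 H.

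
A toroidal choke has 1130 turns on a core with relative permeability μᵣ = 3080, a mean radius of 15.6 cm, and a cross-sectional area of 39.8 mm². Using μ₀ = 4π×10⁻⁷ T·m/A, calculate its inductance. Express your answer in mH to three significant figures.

For a thin toroid, L = μ₀μᵣN²A/(2πR).
L = (4π×10⁻⁷)(3080)(1130)²(3.980×10^-5) / (2π×0.156 m) = 0.2007 H.

L ≈ 201 mH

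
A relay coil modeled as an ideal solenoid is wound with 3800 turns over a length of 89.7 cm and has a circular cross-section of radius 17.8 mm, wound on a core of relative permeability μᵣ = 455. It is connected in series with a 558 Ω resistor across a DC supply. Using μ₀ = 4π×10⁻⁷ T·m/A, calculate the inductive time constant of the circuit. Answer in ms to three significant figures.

A = πr² = π(1.780×10^-2 m)² = 9.954×10^-4 m².
L = μ₀μᵣN²A/ℓ = (4π×10⁻⁷)(455)(3800)²(9.954×10^-4)/(0.897) = 9.162 H.
τ = L/R = (9.162)/(558) = 1.642×10^-2 s.

τ ≈ 16.4 ms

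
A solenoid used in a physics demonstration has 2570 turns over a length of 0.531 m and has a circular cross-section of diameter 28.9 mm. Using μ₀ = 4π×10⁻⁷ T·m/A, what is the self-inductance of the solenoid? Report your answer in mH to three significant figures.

L ≈ 10.3 mH

A = π(d/2)² = π(1.445×10^-2 m)² = 6.560×10^-4 m².
For a long solenoid, L = μ₀N²A/ℓ.
L = (4π×10⁻⁷)(2570)²(6.560×10^-4)/(0.531 m) = 1.025×10^-2 H.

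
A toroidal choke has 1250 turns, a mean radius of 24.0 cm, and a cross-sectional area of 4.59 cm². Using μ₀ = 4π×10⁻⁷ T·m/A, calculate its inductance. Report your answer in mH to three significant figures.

For a thin toroid, L = μ₀N²A/(2πR).
L = (4π×10⁻⁷)(1250)²(4.590×10^-4) / (2π×0.24 m) = 5.977×10^-4 H.

L ≈ 0.598 mH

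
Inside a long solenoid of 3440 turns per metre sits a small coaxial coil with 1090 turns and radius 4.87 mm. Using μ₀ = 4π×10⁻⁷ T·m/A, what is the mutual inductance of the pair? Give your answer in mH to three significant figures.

M ≈ 0.351 mH

The outer solenoid produces a uniform field B₁ = μ₀n₁I₁ across the inner coil,
so the flux linkage is N₂Φ = N₂B₁A₂ = μ₀n₁N₂A₂·I₁, giving M = μ₀n₁N₂A₂.
A₂ = πr² = π(4.870×10^-3 m)² = 7.451×10^-5 m².
M = (4π×10⁻⁷)(3440)(1090)(7.451×10^-5) = 3.511×10^-4 H.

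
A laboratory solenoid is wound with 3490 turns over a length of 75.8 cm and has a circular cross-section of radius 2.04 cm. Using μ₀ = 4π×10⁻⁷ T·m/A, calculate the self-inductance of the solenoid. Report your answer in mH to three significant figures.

L ≈ 26.4 mH

A = πr² = π(2.040×10^-2 m)² = 1.307×10^-3 m².
For a long solenoid, L = μ₀N²A/ℓ.
L = (4π×10⁻⁷)(3490)²(1.307×10^-3)/(0.758 m) = 2.640×10^-2 H.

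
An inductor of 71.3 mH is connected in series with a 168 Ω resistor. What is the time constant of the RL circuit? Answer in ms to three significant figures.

τ ≈ 0.424 ms

τ = L/R = (7.130×10^-2 H)/(168 Ω) = 4.244×10^-4 s.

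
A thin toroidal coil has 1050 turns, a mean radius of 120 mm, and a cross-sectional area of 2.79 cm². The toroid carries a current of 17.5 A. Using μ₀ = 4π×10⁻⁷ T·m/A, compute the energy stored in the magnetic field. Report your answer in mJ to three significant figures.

U ≈ 78.5 mJ

L = μ₀N²A/(2πR) = (4π×10⁻⁷)(1050)²(2.790×10^-4)/(2π×0.12) = 5.127×10^-4 H.
U = ½LI² = ½(5.127×10^-4)(17.5)² = 7.850×10^-2 J.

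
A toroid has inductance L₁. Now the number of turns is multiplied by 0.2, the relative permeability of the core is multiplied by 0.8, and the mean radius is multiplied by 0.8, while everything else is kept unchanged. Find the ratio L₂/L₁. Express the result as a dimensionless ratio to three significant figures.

For a toroid, L ∝ μᵣN²A/R.
L₂/L₁ = (0.2)^2 × (0.8) × (0.8)^-1 = 0.0400.

L₂/L₁ = 0.0400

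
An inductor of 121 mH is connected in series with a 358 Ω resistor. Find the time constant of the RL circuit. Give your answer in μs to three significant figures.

τ ≈ 338 μs

τ = L/R = (0.121 H)/(358 Ω) = 3.380×10^-4 s.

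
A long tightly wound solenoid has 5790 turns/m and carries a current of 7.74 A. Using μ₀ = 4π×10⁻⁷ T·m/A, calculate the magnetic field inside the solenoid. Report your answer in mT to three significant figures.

B ≈ 56.3 mT

Inside a long solenoid, B = μ₀nI.
B = (4π×10⁻⁷)(5.790×10^3 m⁻¹)(7.74 A) = 5.632×10^-2 T.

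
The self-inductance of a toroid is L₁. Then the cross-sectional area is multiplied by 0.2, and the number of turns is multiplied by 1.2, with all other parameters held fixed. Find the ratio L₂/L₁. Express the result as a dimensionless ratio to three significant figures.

L₂/L₁ = 0.288

For a toroid, L ∝ μᵣN²A/R.
L₂/L₁ = (0.2) × (1.2)^2 = 0.288.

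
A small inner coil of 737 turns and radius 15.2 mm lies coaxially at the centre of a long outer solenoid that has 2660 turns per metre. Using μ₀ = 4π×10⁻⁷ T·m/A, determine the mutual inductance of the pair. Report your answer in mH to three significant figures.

The outer solenoid produces a uniform field B₁ = μ₀n₁I₁ across the inner coil,
so the flux linkage is N₂Φ = N₂B₁A₂ = μ₀n₁N₂A₂·I₁, giving M = μ₀n₁N₂A₂.
A₂ = πr² = π(1.520×10^-2 m)² = 7.258×10^-4 m².
M = (4π×10⁻⁷)(2660)(737)(7.258×10^-4) = 1.788×10^-3 H.

M ≈ 1.79 mH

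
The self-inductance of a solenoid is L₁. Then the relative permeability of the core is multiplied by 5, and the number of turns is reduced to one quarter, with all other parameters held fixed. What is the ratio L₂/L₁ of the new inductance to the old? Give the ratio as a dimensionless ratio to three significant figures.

For a solenoid, L ∝ μᵣN²A/ℓ.
L₂/L₁ = (5) × (0.25)^2 = 0.313.

L₂/L₁ = 0.313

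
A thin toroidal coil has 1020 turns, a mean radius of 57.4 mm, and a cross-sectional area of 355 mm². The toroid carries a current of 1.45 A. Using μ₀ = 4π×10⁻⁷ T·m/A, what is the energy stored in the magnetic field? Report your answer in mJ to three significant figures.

L = μ₀N²A/(2πR) = (4π×10⁻⁷)(1020)²(3.550×10^-4)/(2π×5.740×10^-2) = 1.287×10^-3 H.
U = ½LI² = ½(1.287×10^-3)(1.45)² = 1.353×10^-3 J.

U ≈ 1.35 mJ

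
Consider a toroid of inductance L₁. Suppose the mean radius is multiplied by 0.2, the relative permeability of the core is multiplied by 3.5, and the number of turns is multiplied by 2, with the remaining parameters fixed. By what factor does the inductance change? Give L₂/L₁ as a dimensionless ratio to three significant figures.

For a toroid, L ∝ μᵣN²A/R.
L₂/L₁ = (0.2)^-1 × (3.5) × (2)^2 = 70.0.

L₂/L₁ = 70.0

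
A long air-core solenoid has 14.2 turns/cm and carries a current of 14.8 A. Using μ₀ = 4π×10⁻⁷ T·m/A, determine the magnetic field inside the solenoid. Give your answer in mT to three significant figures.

Inside a long solenoid, B = μ₀nI.
B = (4π×10⁻⁷)(1.420×10^3 m⁻¹)(14.8 A) = 2.641×10^-2 T.

B ≈ 26.4 mT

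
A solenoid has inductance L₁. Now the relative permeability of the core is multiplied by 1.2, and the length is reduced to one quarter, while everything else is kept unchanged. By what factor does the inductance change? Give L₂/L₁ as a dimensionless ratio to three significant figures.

For a solenoid, L ∝ μᵣN²A/ℓ.
L₂/L₁ = (1.2) × (0.25)^-1 = 4.80.

L₂/L₁ = 4.80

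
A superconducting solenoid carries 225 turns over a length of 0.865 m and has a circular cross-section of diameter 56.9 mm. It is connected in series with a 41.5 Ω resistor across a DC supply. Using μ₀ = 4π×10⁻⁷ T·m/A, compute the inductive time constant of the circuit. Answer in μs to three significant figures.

A = π(d/2)² = π(2.845×10^-2 m)² = 2.543×10^-3 m².
L = μ₀N²A/ℓ = (4π×10⁻⁷)(225)²(2.543×10^-3)/(0.865) = 1.870×10^-4 H.
τ = L/R = (1.870×10^-4)/(41.5) = 4.506×10^-6 s.

τ ≈ 4.51 μs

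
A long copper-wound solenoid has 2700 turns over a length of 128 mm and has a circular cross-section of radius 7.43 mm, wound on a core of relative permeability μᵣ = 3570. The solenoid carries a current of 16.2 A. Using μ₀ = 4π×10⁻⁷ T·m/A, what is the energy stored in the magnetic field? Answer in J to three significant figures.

A = πr² = π(7.430×10^-3 m)² = 1.734×10^-4 m².
L = μ₀μᵣN²A/ℓ = (4π×10⁻⁷)(3570)(2700)²(1.734×10^-4)/(0.128) = 44.31 H.
U = ½LI² = ½(44.31)(16.2)² = 5.8146×10^3 J.

U ≈ 5810 J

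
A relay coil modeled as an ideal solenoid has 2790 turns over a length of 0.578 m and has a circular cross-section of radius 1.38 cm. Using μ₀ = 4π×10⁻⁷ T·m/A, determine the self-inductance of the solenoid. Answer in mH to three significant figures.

L ≈ 10.1 mH

A = πr² = π(1.380×10^-2 m)² = 5.983×10^-4 m².
For a long solenoid, L = μ₀N²A/ℓ.
L = (4π×10⁻⁷)(2790)²(5.983×10^-4)/(0.578 m) = 1.013×10^-2 H.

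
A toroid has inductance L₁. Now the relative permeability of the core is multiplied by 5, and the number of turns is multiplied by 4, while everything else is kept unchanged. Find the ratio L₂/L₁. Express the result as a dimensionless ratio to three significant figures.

L₂/L₁ = 80.0

For a toroid, L ∝ μᵣN²A/R.
L₂/L₁ = (5) × (4)^2 = 80.0.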